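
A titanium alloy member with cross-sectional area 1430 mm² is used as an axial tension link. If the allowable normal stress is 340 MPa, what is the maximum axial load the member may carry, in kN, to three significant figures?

486 kN

P_max = σ_allow · A = 340 · 1430 = 486200 N = 486.2 kN.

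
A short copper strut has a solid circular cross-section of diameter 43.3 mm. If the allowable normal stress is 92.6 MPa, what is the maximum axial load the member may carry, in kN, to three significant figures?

A = 1473 mm².
P_max = σ_allow · A = 92.6 · 1473 = 136400 N = 136.4 kN.

136 kN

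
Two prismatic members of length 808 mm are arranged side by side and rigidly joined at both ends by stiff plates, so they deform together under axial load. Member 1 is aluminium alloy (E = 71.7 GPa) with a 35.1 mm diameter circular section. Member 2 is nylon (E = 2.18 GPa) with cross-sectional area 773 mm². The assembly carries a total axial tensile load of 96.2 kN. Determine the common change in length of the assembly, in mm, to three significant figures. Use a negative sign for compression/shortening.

A_1 = 967.6 mm².
Equal strain + equilibrium ⇒ each member carries load in proportion to AE: A₁E₁ = 69380000 N, A₂E₂ = 1685000 N, ΣAE = 71060000 N.
δ = PL/ΣAE = 96200·808/71060000 = 1.094 mm.

1.09 mm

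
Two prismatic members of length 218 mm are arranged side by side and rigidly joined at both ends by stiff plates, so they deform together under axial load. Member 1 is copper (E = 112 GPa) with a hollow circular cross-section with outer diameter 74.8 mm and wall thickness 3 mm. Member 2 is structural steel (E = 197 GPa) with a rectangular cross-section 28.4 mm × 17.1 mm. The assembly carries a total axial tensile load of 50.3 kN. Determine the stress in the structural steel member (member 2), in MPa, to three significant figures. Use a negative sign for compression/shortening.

A_1 = 676.7 mm².
A_2 = 485.6 mm².
Equal strain + equilibrium ⇒ each member carries load in proportion to AE: A₁E₁ = 75790000 N, A₂E₂ = 95670000 N, ΣAE = 171500000 N.
σ₂ = P·E₂/ΣAE = 50300·197000/171500000 = 57.79 MPa.

57.8 MPa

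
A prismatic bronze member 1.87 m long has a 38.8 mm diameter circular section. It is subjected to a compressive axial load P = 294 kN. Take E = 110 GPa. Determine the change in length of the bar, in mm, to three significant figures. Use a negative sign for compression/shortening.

A = 1182 mm².
δ_mech = NL/(AE) = -294000·1870/(1182·110000) = -4.227 mm.

-4.23 mm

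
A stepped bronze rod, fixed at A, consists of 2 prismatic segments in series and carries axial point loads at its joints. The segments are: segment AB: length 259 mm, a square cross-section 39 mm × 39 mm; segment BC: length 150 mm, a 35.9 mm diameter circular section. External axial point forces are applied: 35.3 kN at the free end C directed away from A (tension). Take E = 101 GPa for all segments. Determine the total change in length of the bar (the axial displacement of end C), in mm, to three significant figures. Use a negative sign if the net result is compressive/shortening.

Internal axial forces (sectioning from the free end, tension +): N_BC = 35.3 kN, N_AB = 35.3 kN.
A_AB = 1521 mm².
A_BC = 1012 mm².
δ_AB = 35300·259/(1521·101000) = 0.05951 mm
δ_BC = 35300·150/(1012·101000) = 0.05179 mm
δ = Σδ_i = 0.1113 mm.

0.111 mm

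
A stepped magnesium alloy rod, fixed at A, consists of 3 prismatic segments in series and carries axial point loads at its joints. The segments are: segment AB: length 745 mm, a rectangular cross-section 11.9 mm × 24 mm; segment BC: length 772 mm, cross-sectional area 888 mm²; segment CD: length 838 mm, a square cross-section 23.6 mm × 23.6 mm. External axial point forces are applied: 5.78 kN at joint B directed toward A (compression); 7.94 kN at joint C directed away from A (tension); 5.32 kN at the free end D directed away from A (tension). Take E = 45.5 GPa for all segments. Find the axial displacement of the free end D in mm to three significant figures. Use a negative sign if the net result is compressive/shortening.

0.858 mm

Internal axial forces (sectioning from the free end, tension +): N_CD = 5.32 kN, N_BC = 13.26 kN, N_AB = 7.48 kN.
A_AB = 285.6 mm².
A_CD = 557 mm².
δ_AB = 7480·745/(285.6·45500) = 0.4288 mm
δ_BC = 13260·772/(888·45500) = 0.2534 mm
δ_CD = 5320·838/(557·45500) = 0.1759 mm
δ = Σδ_i = 0.8581 mm.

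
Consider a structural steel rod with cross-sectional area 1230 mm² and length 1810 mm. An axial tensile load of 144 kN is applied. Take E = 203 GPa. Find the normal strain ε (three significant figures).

5.77e-04

σ = N/A = 117.1 MPa; ε = σ/E = 117.1/203000 = 5.767e-04.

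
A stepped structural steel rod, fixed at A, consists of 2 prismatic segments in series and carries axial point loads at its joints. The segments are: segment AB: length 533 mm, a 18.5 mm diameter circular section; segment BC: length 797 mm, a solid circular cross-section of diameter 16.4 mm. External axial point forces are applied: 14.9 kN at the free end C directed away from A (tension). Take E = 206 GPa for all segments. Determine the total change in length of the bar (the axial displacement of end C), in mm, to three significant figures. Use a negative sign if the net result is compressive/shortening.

0.416 mm

Internal axial forces (sectioning from the free end, tension +): N_BC = 14.9 kN, N_AB = 14.9 kN.
A_AB = 268.8 mm².
A_BC = 211.2 mm².
δ_AB = 14900·533/(268.8·206000) = 0.1434 mm
δ_BC = 14900·797/(211.2·206000) = 0.2729 mm
δ = Σδ_i = 0.4163 mm.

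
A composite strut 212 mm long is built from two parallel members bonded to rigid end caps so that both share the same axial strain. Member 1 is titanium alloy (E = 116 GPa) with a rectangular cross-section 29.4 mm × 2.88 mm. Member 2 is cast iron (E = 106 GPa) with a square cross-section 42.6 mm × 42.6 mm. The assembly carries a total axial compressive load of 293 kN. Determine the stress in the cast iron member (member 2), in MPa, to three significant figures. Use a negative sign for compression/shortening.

-154 MPa

A_1 = 84.67 mm².
A_2 = 1815 mm².
Equal strain + equilibrium ⇒ each member carries load in proportion to AE: A₁E₁ = 9822000 N, A₂E₂ = 192400000 N, ΣAE = 202200000 N.
σ₂ = P·E₂/ΣAE = -293000·106000/202200000 = -153.6 MPa.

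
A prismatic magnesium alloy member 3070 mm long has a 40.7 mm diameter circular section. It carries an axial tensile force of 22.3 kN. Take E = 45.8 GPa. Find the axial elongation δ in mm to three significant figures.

A = 1301 mm².
δ_mech = NL/(AE) = 22300·3070/(1301·45800) = 1.149 mm.

1.15 mm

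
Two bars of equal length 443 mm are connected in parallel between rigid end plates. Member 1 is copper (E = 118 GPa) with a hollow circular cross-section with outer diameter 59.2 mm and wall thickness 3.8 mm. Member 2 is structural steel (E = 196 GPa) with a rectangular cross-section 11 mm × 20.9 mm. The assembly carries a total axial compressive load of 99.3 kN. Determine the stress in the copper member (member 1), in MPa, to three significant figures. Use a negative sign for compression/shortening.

-95.2 MPa

A_1 = 661.4 mm².
A_2 = 229.9 mm².
Equal strain + equilibrium ⇒ each member carries load in proportion to AE: A₁E₁ = 78040000 N, A₂E₂ = 45060000 N, ΣAE = 123100000 N.
σ₁ = P·E₁/ΣAE = -99300·118000/123100000 = -95.18 MPa.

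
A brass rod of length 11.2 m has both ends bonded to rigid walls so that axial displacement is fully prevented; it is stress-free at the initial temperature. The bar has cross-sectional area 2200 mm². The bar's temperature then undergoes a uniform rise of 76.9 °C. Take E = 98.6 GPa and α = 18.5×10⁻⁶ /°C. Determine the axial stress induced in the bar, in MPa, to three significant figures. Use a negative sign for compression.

Free thermal expansion αLΔT = 18.5e-6 · 11200 · 76.9 = 15.93 mm.
The walls impose strain ε = −(15.93)/11200 = -1.4227e-03; σ = Eε = 98600 · -1.4227e-03 = -140.3 MPa.

-140 MPa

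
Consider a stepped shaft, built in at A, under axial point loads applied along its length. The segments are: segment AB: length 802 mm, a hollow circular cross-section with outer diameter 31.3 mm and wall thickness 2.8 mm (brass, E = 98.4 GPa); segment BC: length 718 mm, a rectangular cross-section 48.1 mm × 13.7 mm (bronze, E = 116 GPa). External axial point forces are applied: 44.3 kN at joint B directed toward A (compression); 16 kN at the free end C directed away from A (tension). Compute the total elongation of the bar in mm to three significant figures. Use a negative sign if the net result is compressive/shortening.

Internal axial forces (sectioning from the free end, tension +): N_BC = 16 kN, N_AB = -28.3 kN.
A_AB = 250.7 mm².
A_BC = 659 mm².
δ_AB = -28300·802/(250.7·98400) = -0.9201 mm
δ_BC = 16000·718/(659·116000) = 0.1503 mm
δ = Σδ_i = -0.7698 mm.

-0.770 mm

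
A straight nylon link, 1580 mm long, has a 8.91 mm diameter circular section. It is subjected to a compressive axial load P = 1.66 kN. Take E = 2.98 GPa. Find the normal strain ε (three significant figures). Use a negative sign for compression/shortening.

-0.00893

A = 62.35 mm².
σ = N/A = -26.62 MPa; ε = σ/E = -26.62/2980 = -8.934e-03.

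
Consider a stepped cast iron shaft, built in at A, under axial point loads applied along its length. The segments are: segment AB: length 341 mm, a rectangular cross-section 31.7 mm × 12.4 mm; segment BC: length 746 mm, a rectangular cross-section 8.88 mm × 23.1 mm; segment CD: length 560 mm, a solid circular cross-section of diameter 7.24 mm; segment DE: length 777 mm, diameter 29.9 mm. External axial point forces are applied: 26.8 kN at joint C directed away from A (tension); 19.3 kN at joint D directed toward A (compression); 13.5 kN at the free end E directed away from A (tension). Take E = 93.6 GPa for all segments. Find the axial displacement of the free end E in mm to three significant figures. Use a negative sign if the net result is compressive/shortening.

Internal axial forces (sectioning from the free end, tension +): N_DE = 13.5 kN, N_CD = -5.8 kN, N_BC = 21 kN, N_AB = 21 kN.
A_AB = 393.1 mm².
A_BC = 205.1 mm².
A_CD = 41.17 mm².
A_DE = 702.2 mm².
δ_AB = 21000·341/(393.1·93600) = 0.1946 mm
δ_BC = 21000·746/(205.1·93600) = 0.8159 mm
δ_CD = -5800·560/(41.17·93600) = -0.8429 mm
δ_DE = 13500·777/(702.2·93600) = 0.1596 mm
δ = Σδ_i = 0.3273 mm.

0.327 mm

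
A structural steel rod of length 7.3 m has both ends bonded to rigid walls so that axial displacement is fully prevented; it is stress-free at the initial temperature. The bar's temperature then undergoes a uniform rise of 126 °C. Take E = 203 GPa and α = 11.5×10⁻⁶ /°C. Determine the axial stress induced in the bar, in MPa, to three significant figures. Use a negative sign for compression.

Free thermal expansion αLΔT = 11.5e-6 · 7300 · 126 = 10.58 mm.
The walls impose strain ε = −(10.58)/7300 = -1.4490e-03; σ = Eε = 203000 · -1.4490e-03 = -294.1 MPa.

-294 MPa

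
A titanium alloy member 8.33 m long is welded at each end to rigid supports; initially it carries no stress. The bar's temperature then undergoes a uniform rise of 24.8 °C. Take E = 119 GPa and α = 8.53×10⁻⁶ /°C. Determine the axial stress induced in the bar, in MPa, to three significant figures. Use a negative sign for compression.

-25.2 MPa

Free thermal expansion αLΔT = 8.53e-6 · 8330 · 24.8 = 1.762 mm.
The walls impose strain ε = −(1.762)/8330 = -2.1154e-04; σ = Eε = 119000 · -2.1154e-04 = -25.17 MPa.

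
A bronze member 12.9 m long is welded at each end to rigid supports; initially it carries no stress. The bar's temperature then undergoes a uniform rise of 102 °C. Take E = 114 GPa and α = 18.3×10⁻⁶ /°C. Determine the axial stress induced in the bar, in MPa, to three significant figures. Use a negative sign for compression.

Free thermal expansion αLΔT = 18.3e-6 · 12900 · 102 = 24.08 mm.
The walls impose strain ε = −(24.08)/12900 = -1.8666e-03; σ = Eε = 114000 · -1.8666e-03 = -212.8 MPa.

-213 MPa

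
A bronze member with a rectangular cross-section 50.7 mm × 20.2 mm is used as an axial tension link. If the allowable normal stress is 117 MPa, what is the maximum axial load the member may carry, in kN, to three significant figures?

120 kN

A = 1024 mm².
P_max = σ_allow · A = 117 · 1024 = 119800 N = 119.8 kN.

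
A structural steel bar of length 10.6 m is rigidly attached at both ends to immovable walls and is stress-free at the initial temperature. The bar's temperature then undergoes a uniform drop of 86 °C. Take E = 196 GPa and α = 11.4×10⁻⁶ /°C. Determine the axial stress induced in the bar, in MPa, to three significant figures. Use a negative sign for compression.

192 MPa

Free thermal expansion αLΔT = 11.4e-6 · 10600 · -86 = -10.39 mm.
The walls impose strain ε = −(-10.39)/10600 = 9.8040e-04; σ = Eε = 196000 · 9.8040e-04 = 192.2 MPa.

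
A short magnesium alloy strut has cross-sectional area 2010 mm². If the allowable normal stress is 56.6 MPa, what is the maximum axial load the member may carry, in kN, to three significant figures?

P_max = σ_allow · A = 56.6 · 2010 = 113800 N = 113.8 kN.

114 kN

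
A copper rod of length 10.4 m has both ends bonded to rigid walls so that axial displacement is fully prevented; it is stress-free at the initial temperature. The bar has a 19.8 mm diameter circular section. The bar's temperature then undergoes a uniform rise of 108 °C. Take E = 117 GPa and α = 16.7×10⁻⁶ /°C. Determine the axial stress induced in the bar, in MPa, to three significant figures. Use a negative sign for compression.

-211 MPa

Free thermal expansion αLΔT = 16.7e-6 · 10400 · 108 = 18.76 mm.
The walls impose strain ε = −(18.76)/10400 = -1.8036e-03; σ = Eε = 117000 · -1.8036e-03 = -211 MPa.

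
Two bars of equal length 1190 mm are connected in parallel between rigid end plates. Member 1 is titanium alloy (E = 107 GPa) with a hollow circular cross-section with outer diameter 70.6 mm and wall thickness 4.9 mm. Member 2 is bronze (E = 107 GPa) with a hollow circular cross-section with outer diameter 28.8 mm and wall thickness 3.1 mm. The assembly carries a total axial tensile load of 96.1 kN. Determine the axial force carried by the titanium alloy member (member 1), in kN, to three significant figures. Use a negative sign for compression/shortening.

A_1 = 1011 mm².
A_2 = 250.3 mm².
Equal strain + equilibrium ⇒ each member carries load in proportion to AE: A₁E₁ = 108200000 N, A₂E₂ = 26780000 N, ΣAE = 135000000 N.
F₁ = P·A₁E₁/ΣAE = 96100·108200000/135000000 = 77040 N.

77.0 kN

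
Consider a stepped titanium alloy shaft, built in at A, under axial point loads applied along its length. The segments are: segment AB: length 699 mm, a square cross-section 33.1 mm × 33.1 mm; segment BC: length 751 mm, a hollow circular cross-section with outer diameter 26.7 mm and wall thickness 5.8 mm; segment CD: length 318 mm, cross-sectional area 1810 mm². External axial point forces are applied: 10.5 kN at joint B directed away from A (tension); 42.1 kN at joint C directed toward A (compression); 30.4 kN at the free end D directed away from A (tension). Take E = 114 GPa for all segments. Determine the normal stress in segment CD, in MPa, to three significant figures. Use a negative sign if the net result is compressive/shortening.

16.8 MPa

Internal axial forces (sectioning from the free end, tension +): N_CD = 30.4 kN, N_BC = -11.7 kN, N_AB = -1.2 kN.
σ_CD = N_CD/A_CD = 30400/1810 = 16.8 MPa.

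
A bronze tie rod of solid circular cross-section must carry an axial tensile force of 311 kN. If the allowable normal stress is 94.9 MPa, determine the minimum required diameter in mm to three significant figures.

Required area A ≥ P/σ_allow = 311000/94.9 = 3277 mm².
For a solid circular section, d ≥ √(4A/π) = 64.6 mm.

64.6 mm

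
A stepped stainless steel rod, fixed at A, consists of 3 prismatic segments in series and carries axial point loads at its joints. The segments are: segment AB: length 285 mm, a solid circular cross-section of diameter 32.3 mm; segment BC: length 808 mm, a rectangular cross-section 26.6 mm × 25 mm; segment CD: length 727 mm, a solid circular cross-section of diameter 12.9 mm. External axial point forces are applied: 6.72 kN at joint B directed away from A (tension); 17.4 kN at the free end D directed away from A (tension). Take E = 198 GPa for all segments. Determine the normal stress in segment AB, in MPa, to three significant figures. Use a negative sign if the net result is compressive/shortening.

29.4 MPa

Internal axial forces (sectioning from the free end, tension +): N_CD = 17.4 kN, N_BC = 17.4 kN, N_AB = 24.12 kN.
A_AB = 819.4 mm².
σ_AB = N_AB/A_AB = 24120/819.4 = 29.44 MPa.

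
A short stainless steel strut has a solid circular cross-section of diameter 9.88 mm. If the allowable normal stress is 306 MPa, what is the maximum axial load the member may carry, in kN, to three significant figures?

23.5 kN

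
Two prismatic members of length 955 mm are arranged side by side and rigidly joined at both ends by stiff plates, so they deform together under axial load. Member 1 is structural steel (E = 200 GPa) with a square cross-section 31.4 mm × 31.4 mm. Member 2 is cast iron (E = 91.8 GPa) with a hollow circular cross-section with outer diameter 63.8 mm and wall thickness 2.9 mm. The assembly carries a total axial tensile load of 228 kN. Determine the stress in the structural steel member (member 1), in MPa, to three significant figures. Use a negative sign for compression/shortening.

A_1 = 986 mm².
A_2 = 554.8 mm².
Equal strain + equilibrium ⇒ each member carries load in proportion to AE: A₁E₁ = 197200000 N, A₂E₂ = 50930000 N, ΣAE = 248100000 N.
σ₁ = P·E₁/ΣAE = 228000·200000/248100000 = 183.8 MPa.

184 MPa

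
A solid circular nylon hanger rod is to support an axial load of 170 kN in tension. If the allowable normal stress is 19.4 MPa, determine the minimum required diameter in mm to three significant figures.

106 mm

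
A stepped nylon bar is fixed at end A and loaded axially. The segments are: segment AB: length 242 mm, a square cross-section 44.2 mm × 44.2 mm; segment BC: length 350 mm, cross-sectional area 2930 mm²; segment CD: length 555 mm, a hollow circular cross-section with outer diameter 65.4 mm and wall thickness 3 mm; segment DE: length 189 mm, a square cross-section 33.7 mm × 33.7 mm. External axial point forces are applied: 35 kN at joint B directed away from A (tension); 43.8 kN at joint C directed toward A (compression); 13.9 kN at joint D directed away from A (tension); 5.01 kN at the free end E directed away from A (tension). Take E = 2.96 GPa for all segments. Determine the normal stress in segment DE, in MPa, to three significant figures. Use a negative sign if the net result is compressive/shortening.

Internal axial forces (sectioning from the free end, tension +): N_DE = 5.01 kN, N_CD = 18.91 kN, N_BC = -24.89 kN, N_AB = 10.11 kN.
A_DE = 1136 mm².
σ_DE = N_DE/A_DE = 5010/1136 = 4.411 MPa.

4.41 MPa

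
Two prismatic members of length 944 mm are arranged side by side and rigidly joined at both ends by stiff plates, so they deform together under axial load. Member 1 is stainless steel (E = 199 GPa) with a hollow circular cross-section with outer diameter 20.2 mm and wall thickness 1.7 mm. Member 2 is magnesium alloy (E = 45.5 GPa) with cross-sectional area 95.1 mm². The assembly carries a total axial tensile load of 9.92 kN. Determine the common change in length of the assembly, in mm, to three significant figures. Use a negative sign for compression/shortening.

A_1 = 98.8 mm².
Equal strain + equilibrium ⇒ each member carries load in proportion to AE: A₁E₁ = 19660000 N, A₂E₂ = 4327000 N, ΣAE = 23990000 N.
δ = PL/ΣAE = 9920·944/23990000 = 0.3904 mm.

0.390 mm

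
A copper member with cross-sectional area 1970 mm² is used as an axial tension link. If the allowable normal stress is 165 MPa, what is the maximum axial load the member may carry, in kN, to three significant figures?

325 kN

P_max = σ_allow · A = 165 · 1970 = 325000 N = 325.1 kN.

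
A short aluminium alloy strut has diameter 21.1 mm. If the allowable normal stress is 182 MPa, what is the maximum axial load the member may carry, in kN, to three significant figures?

63.6 kN

A = 349.7 mm².
P_max = σ_allow · A = 182 · 349.7 = 63640 N = 63.64 kN.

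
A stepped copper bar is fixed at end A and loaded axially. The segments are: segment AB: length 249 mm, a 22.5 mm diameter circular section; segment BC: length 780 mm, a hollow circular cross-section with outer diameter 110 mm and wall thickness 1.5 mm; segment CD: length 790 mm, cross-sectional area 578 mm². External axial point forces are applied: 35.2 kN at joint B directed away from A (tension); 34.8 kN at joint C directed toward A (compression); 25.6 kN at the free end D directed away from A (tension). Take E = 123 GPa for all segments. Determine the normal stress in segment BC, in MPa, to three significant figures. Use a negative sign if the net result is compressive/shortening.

-18.0 MPa

Internal axial forces (sectioning from the free end, tension +): N_CD = 25.6 kN, N_BC = -9.2 kN, N_AB = 26 kN.
A_BC = 511.3 mm².
σ_BC = N_BC/A_BC = -9200/511.3 = -17.99 MPa.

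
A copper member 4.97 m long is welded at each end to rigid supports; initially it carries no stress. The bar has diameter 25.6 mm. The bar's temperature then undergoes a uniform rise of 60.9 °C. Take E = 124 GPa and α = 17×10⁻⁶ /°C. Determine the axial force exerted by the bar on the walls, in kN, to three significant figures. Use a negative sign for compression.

-66.1 kN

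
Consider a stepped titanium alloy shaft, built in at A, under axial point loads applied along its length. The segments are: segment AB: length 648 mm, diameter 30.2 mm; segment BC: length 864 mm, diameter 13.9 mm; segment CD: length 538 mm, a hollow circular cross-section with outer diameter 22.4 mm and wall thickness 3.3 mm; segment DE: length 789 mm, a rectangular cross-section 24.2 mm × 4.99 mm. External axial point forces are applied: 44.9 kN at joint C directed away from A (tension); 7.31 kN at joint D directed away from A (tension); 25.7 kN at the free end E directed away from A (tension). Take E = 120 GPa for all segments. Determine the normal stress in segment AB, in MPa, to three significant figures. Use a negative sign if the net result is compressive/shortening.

Internal axial forces (sectioning from the free end, tension +): N_DE = 25.7 kN, N_CD = 33.01 kN, N_BC = 77.91 kN, N_AB = 77.91 kN.
A_AB = 716.3 mm².
σ_AB = N_AB/A_AB = 77910/716.3 = 108.8 MPa.

109 MPa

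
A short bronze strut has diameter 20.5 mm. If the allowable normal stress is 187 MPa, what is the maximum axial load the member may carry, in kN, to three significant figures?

61.7 kN

A = 330.1 mm².
P_max = σ_allow · A = 187 · 330.1 = 61720 N = 61.72 kN.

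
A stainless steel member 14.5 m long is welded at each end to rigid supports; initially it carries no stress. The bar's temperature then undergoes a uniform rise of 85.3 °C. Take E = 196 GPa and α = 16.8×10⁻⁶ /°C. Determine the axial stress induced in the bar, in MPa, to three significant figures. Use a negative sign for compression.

-281 MPa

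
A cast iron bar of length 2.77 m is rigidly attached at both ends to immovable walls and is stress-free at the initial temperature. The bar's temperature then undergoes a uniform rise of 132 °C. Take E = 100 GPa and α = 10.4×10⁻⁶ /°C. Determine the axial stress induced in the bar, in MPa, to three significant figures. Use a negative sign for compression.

-137 MPa

Free thermal expansion αLΔT = 10.4e-6 · 2770 · 132 = 3.803 mm.
The walls impose strain ε = −(3.803)/2770 = -1.3728e-03; σ = Eε = 100000 · -1.3728e-03 = -137.3 MPa.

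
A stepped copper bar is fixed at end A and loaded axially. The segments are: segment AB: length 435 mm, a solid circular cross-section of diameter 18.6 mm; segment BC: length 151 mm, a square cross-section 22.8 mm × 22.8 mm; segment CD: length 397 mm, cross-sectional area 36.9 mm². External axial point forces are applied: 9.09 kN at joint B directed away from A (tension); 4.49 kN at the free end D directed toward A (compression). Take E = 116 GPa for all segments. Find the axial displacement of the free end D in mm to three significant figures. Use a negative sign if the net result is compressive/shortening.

-0.364 mm

Internal axial forces (sectioning from the free end, tension +): N_CD = -4.49 kN, N_BC = -4.49 kN, N_AB = 4.6 kN.
A_AB = 271.7 mm².
A_BC = 519.8 mm².
δ_AB = 4600·435/(271.7·116000) = 0.06349 mm
δ_BC = -4490·151/(519.8·116000) = -0.01124 mm
δ_CD = -4490·397/(36.9·116000) = -0.4164 mm
δ = Σδ_i = -0.3642 mm.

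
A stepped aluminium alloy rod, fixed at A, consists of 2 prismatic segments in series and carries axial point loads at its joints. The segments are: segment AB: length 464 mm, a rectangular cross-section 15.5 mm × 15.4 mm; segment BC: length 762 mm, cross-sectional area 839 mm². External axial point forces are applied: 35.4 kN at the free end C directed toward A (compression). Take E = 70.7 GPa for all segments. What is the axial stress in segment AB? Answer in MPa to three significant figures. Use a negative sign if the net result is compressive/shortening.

Internal axial forces (sectioning from the free end, tension +): N_BC = -35.4 kN, N_AB = -35.4 kN.
A_AB = 238.7 mm².
σ_AB = N_AB/A_AB = -35400/238.7 = -148.3 MPa.

-148 MPa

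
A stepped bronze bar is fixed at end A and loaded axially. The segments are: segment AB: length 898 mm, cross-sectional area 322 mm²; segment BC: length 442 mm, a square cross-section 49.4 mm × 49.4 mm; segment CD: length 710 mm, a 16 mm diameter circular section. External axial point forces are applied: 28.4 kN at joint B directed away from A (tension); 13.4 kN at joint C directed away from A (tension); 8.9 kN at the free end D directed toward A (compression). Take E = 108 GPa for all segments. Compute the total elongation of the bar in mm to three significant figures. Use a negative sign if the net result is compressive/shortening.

0.566 mm

Internal axial forces (sectioning from the free end, tension +): N_CD = -8.9 kN, N_BC = 4.5 kN, N_AB = 32.9 kN.
A_BC = 2440 mm².
A_CD = 201.1 mm².
δ_AB = 32900·898/(322·108000) = 0.8496 mm
δ_BC = 4500·442/(2440·108000) = 0.007547 mm
δ_CD = -8900·710/(201.1·108000) = -0.291 mm
δ = Σδ_i = 0.5661 mm.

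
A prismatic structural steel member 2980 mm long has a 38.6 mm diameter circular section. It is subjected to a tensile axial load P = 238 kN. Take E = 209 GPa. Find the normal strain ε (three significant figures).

9.73e-04

A = 1170 mm².
σ = N/A = 203.4 MPa; ε = σ/E = 203.4/209000 = 9.731e-04.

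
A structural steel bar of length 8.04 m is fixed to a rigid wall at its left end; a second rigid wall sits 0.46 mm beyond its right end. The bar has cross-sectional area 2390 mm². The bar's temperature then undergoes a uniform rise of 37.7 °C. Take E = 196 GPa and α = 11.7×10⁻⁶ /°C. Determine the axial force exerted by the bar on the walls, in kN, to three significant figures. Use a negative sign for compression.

-180 kN

Free thermal expansion αLΔT = 11.7e-6 · 8040 · 37.7 = 3.546 mm.
The walls engage after the gap closes; constrained expansion = 3.546 − 0.46 = 3.086 mm.
The walls impose strain ε = −(3.086)/8040 = -3.8388e-04; σ = Eε = 196000 · -3.8388e-04 = -75.24 MPa.
Wall reaction R = σ·A = -75.24·2390 = -179800 N = -179.8 kN.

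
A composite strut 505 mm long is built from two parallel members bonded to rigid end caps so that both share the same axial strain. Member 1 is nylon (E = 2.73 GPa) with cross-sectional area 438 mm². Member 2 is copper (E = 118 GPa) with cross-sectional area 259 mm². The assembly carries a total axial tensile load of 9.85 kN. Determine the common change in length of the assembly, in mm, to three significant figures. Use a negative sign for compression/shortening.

0.157 mm

Equal strain + equilibrium ⇒ each member carries load in proportion to AE: A₁E₁ = 1196000 N, A₂E₂ = 30560000 N, ΣAE = 31760000 N.
δ = PL/ΣAE = 9850·505/31760000 = 0.1566 mm.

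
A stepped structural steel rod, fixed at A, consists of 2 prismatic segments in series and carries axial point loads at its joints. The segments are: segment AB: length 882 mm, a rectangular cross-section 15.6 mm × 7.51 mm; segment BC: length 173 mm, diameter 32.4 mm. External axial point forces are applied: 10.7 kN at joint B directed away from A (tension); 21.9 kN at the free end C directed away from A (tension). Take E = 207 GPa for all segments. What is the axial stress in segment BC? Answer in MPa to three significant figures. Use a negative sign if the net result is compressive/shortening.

26.6 MPa

Internal axial forces (sectioning from the free end, tension +): N_BC = 21.9 kN, N_AB = 32.6 kN.
A_BC = 824.5 mm².
σ_BC = N_BC/A_BC = 21900/824.5 = 26.56 MPa.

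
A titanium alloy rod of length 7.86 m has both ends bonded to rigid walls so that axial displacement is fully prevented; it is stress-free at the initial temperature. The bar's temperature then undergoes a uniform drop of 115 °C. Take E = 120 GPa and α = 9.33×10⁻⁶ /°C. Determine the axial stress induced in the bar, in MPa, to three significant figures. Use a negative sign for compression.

Free thermal expansion αLΔT = 9.33e-6 · 7860 · -115 = -8.433 mm.
The walls impose strain ε = −(-8.433)/7860 = 1.0730e-03; σ = Eε = 120000 · 1.0730e-03 = 128.8 MPa.

129 MPa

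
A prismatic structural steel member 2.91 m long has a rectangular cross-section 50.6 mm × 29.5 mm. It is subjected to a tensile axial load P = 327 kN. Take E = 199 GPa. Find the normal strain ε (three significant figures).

A = 1493 mm².
σ = N/A = 219.1 MPa; ε = σ/E = 219.1/199000 = 1.101e-03.

0.00110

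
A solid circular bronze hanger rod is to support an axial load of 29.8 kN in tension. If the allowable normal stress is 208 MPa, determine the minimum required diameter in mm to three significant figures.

Required area A ≥ P/σ_allow = 29800/208 = 143.3 mm².
For a solid circular section, d ≥ √(4A/π) = 13.51 mm.

13.5 mm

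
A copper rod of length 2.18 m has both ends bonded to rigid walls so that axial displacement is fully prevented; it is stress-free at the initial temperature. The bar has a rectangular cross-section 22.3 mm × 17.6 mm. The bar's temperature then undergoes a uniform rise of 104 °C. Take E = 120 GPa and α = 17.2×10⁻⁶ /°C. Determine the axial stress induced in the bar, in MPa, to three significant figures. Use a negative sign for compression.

-215 MPa

Free thermal expansion αLΔT = 17.2e-6 · 2180 · 104 = 3.9 mm.
The walls impose strain ε = −(3.9)/2180 = -1.7888e-03; σ = Eε = 120000 · -1.7888e-03 = -214.7 MPa.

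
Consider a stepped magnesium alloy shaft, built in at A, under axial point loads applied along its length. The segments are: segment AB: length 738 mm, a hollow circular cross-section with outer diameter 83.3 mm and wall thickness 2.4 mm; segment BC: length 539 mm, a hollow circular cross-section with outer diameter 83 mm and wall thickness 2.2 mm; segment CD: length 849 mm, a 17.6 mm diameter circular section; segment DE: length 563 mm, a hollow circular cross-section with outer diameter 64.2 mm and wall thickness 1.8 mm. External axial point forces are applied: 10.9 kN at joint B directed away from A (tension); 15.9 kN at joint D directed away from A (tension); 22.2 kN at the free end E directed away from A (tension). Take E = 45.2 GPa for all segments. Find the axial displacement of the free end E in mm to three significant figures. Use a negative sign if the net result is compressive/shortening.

5.85 mm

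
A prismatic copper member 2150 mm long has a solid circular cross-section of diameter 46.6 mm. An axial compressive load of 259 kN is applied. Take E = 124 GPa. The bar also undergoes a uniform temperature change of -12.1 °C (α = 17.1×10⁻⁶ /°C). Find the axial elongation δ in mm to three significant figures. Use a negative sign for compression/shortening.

-3.08 mm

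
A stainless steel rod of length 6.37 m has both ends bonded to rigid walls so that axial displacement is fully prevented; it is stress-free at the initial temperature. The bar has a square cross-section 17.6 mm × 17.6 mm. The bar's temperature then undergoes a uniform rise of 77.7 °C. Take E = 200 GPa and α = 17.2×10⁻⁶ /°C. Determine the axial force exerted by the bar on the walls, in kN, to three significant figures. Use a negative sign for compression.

-82.8 kN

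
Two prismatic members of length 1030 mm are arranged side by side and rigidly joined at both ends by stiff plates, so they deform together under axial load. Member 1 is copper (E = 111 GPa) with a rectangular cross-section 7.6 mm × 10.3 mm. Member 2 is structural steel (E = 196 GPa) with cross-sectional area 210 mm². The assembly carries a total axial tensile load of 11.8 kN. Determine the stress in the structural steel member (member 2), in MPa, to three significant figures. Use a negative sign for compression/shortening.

46.4 MPa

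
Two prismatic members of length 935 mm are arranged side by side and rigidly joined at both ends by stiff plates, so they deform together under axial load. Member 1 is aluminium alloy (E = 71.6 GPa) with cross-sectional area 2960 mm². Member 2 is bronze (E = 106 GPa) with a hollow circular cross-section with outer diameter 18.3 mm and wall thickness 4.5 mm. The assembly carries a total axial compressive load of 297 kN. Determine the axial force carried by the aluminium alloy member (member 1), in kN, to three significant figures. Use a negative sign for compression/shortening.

A_2 = 195.1 mm².
Equal strain + equilibrium ⇒ each member carries load in proportion to AE: A₁E₁ = 211900000 N, A₂E₂ = 20680000 N, ΣAE = 232600000 N.
F₁ = P·A₁E₁/ΣAE = -297000·211900000/232600000 = -270600 N.

-271 kN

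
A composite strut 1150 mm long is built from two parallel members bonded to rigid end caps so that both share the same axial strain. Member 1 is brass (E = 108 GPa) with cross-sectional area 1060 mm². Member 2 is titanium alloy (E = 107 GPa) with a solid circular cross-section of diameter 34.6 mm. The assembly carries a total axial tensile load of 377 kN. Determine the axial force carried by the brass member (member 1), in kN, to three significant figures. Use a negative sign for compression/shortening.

201 kN

A_2 = 940.2 mm².
Equal strain + equilibrium ⇒ each member carries load in proportion to AE: A₁E₁ = 114500000 N, A₂E₂ = 100600000 N, ΣAE = 215100000 N.
F₁ = P·A₁E₁/ΣAE = 377000·114500000/215100000 = 200700 N.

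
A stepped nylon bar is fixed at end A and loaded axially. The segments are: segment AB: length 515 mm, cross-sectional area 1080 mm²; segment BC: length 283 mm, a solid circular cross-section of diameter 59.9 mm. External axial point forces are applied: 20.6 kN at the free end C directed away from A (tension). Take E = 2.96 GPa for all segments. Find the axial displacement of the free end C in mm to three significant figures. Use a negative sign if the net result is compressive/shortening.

4.02 mm

Internal axial forces (sectioning from the free end, tension +): N_BC = 20.6 kN, N_AB = 20.6 kN.
A_BC = 2818 mm².
δ_AB = 20600·515/(1080·2960) = 3.319 mm
δ_BC = 20600·283/(2818·2960) = 0.6989 mm
δ = Σδ_i = 4.018 mm.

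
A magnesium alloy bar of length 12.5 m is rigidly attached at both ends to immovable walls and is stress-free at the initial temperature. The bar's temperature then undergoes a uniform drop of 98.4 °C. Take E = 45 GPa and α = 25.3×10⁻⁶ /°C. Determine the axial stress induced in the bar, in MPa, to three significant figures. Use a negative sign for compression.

112 MPa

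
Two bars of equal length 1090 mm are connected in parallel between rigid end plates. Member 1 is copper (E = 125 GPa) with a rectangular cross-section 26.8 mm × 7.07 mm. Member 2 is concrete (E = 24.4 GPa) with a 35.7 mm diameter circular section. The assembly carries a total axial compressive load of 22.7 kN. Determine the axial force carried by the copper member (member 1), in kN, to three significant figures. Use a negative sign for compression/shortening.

-11.2 kN

A_1 = 189.5 mm².
A_2 = 1001 mm².
Equal strain + equilibrium ⇒ each member carries load in proportion to AE: A₁E₁ = 23680000 N, A₂E₂ = 24420000 N, ΣAE = 48110000 N.
F₁ = P·A₁E₁/ΣAE = -22700·23680000/48110000 = -11180 N.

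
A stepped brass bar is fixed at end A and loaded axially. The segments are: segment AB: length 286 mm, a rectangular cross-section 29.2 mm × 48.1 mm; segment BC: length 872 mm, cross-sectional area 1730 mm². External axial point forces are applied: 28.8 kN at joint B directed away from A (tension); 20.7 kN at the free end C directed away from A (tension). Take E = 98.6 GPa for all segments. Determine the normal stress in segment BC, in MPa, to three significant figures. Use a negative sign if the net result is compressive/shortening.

12.0 MPa

Internal axial forces (sectioning from the free end, tension +): N_BC = 20.7 kN, N_AB = 49.5 kN.
σ_BC = N_BC/A_BC = 20700/1730 = 11.97 MPa.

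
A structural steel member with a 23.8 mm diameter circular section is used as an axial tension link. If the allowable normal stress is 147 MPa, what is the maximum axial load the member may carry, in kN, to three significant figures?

A = 444.9 mm².
P_max = σ_allow · A = 147 · 444.9 = 65400 N = 65.4 kN.

65.4 kN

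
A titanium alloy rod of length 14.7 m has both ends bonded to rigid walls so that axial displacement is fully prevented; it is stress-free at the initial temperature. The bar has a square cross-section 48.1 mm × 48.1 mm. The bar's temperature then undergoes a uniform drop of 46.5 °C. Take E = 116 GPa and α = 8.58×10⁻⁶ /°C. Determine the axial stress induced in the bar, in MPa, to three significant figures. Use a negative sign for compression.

46.3 MPa

Free thermal expansion αLΔT = 8.58e-6 · 14700 · -46.5 = -5.865 mm.
The walls impose strain ε = −(-5.865)/14700 = 3.9897e-04; σ = Eε = 116000 · 3.9897e-04 = 46.28 MPa.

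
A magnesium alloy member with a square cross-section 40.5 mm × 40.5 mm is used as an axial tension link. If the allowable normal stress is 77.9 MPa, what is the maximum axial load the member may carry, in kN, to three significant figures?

128 kN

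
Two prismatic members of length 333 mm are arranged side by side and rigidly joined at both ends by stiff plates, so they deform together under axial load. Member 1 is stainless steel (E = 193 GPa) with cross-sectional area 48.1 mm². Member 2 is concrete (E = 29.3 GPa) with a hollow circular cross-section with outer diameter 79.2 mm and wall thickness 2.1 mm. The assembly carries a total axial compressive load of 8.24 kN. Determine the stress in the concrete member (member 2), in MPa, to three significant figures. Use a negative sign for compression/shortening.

-9.98 MPa

A_2 = 508.7 mm².
Equal strain + equilibrium ⇒ each member carries load in proportion to AE: A₁E₁ = 9283000 N, A₂E₂ = 14900000 N, ΣAE = 24190000 N.
σ₂ = P·E₂/ΣAE = -8240·29300/24190000 = -9.982 MPa.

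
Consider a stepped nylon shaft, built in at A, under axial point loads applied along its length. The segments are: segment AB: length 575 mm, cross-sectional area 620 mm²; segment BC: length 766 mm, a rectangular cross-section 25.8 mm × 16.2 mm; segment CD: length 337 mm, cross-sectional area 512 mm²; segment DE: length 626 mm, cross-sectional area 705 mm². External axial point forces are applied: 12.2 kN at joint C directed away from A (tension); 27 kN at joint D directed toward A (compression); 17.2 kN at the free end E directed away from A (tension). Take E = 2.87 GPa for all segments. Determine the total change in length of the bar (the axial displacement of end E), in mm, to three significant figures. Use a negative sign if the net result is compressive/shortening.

Internal axial forces (sectioning from the free end, tension +): N_DE = 17.2 kN, N_CD = -9.8 kN, N_BC = 2.4 kN, N_AB = 2.4 kN.
A_BC = 418 mm².
δ_AB = 2400·575/(620·2870) = 0.7755 mm
δ_BC = 2400·766/(418·2870) = 1.533 mm
δ_CD = -9800·337/(512·2870) = -2.248 mm
δ_DE = 17200·626/(705·2870) = 5.321 mm
δ = Σδ_i = 5.382 mm.

5.38 mm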